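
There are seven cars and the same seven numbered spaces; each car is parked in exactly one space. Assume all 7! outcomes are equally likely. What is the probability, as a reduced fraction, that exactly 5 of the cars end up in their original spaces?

1/240

Favorable outcomes: C(7,5)·!2 = 21·1 = 21.
Total outcomes: 7! = 5040.
Probability = 21/5040 = 1/240.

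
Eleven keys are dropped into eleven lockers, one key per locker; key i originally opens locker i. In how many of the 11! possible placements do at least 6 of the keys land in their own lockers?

23684

Sum C(11,i)·!(11-i) for i = 6..11:
  i=6: C(11,6)·!5 = 462·44 = 20328
  i=7: C(11,7)·!4 = 330·9 = 2970
  i=8: C(11,8)·!3 = 165·2 = 330
  i=9: C(11,9)·!2 = 55·1 = 55
  i=10: C(11,10)·!1 = 11·0 = 0
  i=11: C(11,11)·!0 = 1·1 = 1
Total = 23684.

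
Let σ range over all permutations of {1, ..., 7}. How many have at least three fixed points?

# with exactly i fixed is C(7,i)·!(7-i); sum over i=3..7:
  i=3: C(7,3)·!4 = 35·9 = 315
  i=4: C(7,4)·!3 = 35·2 = 70
  i=5: C(7,5)·!2 = 21·1 = 21
  i=6: C(7,6)·!1 = 7·0 = 0
  i=7: C(7,7)·!0 = 1·1 = 1
Total = 407.

407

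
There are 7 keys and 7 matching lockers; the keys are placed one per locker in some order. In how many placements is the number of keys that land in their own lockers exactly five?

Choose which 5 of the 7 are fixed: C(7,5) = 21.
The remaining 2 must be deranged: !2 = 1.
Total: 21 × 1 = 21.

21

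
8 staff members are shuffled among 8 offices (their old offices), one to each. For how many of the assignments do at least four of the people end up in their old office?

771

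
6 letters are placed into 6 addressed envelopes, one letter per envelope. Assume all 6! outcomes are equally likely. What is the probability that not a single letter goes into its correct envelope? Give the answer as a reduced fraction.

53/144

Favorable outcomes: !6 = 265.
Total outcomes: 6! = 720.
Probability = 265/720 = 53/144.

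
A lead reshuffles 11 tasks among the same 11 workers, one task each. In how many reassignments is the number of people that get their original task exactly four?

611820

Pick the 4 fixed positions: C(11,4) = 330 ways.
The other 7 form a derangement: !7 = 1854.
Total: 330 × 1854 = 611820.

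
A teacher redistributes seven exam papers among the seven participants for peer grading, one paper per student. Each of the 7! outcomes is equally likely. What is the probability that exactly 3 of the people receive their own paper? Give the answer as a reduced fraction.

Favorable outcomes: C(7,3)·!4 = 35·9 = 315.
Total outcomes: 7! = 5040.
Probability = 315/5040 = 1/16.

1/16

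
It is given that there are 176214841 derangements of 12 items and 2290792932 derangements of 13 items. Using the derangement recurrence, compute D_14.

D_14 = (14-1)·(D_13 + D_12) = 13·(2290792932 + 176214841) = 13·2467007773 = 32071101049.

32071101049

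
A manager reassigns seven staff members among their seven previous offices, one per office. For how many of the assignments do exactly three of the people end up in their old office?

Pick the 3 fixed positions: C(7,3) = 35 ways.
The other 4 form a derangement: !4 = 9.
Total: 35 × 9 = 315.

315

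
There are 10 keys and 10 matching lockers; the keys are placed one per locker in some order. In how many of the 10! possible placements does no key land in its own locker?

1334961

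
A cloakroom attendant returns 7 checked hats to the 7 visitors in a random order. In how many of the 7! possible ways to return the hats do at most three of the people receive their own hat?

4948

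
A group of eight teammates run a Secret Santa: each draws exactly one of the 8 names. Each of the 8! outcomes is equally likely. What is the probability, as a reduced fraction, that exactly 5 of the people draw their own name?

Favorable outcomes: C(8,5)·!3 = 56·2 = 112.
Total outcomes: 8! = 40320.
Probability = 112/40320 = 1/360.

1/360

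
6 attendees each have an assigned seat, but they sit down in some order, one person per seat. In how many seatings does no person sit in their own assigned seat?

265

The number of derangements of 6 is !6 = Σ_{k=0}^{6} (-1)^k·6!/k!
= 6! - 6!/1! + 6!/2! - 6!/3! + 6!/4! - 6!/5! + 6!/6!
= 720 - 720 + 360 - 120 + 30 - 6 + 1
= 265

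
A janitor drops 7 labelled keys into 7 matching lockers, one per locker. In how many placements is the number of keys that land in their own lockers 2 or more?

1331

# with exactly i fixed is C(7,i)·!(7-i); sum over i=2..7:
  i=2: C(7,2)·!5 = 21·44 = 924
  i=3: C(7,3)·!4 = 35·9 = 315
  i=4: C(7,4)·!3 = 35·2 = 70
  i=5: C(7,5)·!2 = 21·1 = 21
  i=6: C(7,6)·!1 = 7·0 = 0
  i=7: C(7,7)·!0 = 1·1 = 1
Total = 1331.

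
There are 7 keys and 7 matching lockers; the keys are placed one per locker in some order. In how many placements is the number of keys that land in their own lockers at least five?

22

Sum C(7,i)·!(7-i) for i = 5..7:
  i=5: C(7,5)·!2 = 21·1 = 21
  i=6: C(7,6)·!1 = 7·0 = 0
  i=7: C(7,7)·!0 = 1·1 = 1
Total = 22.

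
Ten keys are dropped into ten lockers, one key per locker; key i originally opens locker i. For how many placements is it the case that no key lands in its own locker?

1334961

Use !n = n·!(n-1) + (-1)^n.
!10 = 10·133496 + 1 = 1334961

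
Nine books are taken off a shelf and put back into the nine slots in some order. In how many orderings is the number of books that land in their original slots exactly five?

1134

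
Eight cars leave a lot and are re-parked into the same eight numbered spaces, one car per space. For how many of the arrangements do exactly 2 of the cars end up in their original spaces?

7420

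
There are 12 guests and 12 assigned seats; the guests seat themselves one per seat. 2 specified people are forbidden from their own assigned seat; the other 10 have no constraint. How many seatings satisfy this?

402796800

Let A_j be the event that the j-th constrained one is fixed. By inclusion-exclusion over the 2 events:
Σ_{j=0}^{2} (-1)^j C(2,j)(12-j)!
= C(2,0)·12! - C(2,1)·11! + C(2,2)·10!
= 479001600 - 79833600 + 3628800
= 402796800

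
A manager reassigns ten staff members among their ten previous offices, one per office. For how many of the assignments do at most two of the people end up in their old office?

3337406

# with exactly i fixed is C(10,i)·!(10-i); sum over i=0..2:
  i=0: C(10,0)·!10 = 1·1334961 = 1334961
  i=1: C(10,1)·!9 = 10·133496 = 1334960
  i=2: C(10,2)·!8 = 45·14833 = 667485
Total = 3337406.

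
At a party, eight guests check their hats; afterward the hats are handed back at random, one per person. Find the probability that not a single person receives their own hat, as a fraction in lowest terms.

Favorable outcomes: !8 = 14833.
Total outcomes: 8! = 40320.
Probability = 14833/40320 = 2119/5760.

2119/5760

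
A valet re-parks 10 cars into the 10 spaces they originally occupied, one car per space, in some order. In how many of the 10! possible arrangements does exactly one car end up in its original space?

1334960

Choose which one of the 10 is fixed: C(10,1) = 10.
The other 9 form a derangement: !9 = 133496.
Total: 10 × 133496 = 1334960.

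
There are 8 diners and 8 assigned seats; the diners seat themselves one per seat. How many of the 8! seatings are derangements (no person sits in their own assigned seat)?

14833

By inclusion-exclusion, !8 = Σ (-1)^k · 8!/k! for k=0..8
= 8! - 8!/1! + 8!/2! - 8!/3! + 8!/4! - 8!/5! + 8!/6! - 8!/7! + 8!/8!
= 40320 - 40320 + 20160 - 6720 + 1680 - 336 + 56 - 8 + 1
= 14833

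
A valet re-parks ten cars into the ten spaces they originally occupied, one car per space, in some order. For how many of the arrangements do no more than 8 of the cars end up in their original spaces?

3628799

Sum C(10,i)·!(10-i) for i = 0..8:
  i=0: C(10,0)·!10 = 1·1334961 = 1334961
  i=1: C(10,1)·!9 = 10·133496 = 1334960
  i=2: C(10,2)·!8 = 45·14833 = 667485
  i=3: C(10,3)·!7 = 120·1854 = 222480
  i=4: C(10,4)·!6 = 210·265 = 55650
  i=5: C(10,5)·!5 = 252·44 = 11088
  i=6: C(10,6)·!4 = 210·9 = 1890
  i=7: C(10,7)·!3 = 120·2 = 240
  i=8: C(10,8)·!2 = 45·1 = 45
Total = 3628799.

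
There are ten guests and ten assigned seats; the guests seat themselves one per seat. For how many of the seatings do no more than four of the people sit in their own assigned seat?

# with exactly i fixed is C(10,i)·!(10-i); sum over i=0..4:
  i=0: C(10,0)·!10 = 1·1334961 = 1334961
  i=1: C(10,1)·!9 = 10·133496 = 1334960
  i=2: C(10,2)·!8 = 45·14833 = 667485
  i=3: C(10,3)·!7 = 120·1854 = 222480
  i=4: C(10,4)·!6 = 210·265 = 55650
Total = 3615536.

3615536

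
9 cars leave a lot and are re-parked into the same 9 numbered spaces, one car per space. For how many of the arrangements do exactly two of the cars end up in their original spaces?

Choose which 2 of the 9 are fixed: C(9,2) = 36.
The remaining 7 must be deranged: !7 = 1854.
Total: 36 × 1854 = 66744.

66744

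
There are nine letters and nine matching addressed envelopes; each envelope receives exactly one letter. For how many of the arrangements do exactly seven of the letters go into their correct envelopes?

Pick the 7 fixed positions: C(9,7) = 36 ways.
The other 2 form a derangement: !2 = 1.
Total: 36 × 1 = 36.

36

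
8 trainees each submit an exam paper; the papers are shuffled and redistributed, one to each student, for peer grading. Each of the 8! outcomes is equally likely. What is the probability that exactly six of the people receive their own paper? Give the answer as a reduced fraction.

1/1440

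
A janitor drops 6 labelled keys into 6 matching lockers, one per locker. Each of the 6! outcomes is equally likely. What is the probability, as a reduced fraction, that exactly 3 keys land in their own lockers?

Favorable outcomes: C(6,3)·!3 = 20·2 = 40.
Total outcomes: 6! = 720.
Probability = 40/720 = 1/18.

1/18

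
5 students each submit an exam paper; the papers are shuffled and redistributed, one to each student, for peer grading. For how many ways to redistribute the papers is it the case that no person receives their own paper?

Use !n = (n-1)(!(n-1) + !(n-2)).
!5 = 4·(9 + 2) = 4·11 = 44

44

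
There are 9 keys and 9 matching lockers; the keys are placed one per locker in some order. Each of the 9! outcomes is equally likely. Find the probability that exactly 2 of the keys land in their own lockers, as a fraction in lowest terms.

Favorable outcomes: C(9,2)·!7 = 36·1854 = 66744.
Total outcomes: 9! = 362880.
Probability = 66744/362880 = 103/560.

103/560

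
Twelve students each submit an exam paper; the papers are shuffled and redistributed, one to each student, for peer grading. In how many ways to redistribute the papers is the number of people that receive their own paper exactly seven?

Choose which 7 of the 12 are fixed: C(12,7) = 792.
The remaining 5 must be deranged: !5 = 44.
Total: 792 × 44 = 34848.

34848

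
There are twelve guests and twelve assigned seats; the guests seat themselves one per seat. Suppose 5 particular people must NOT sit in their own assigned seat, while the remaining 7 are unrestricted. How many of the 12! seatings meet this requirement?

312273360

Inclusion-exclusion on the 5 forbidden self-matches:
Σ_{j=0}^{5} (-1)^j C(5,j)(12-j)!
= C(5,0)·12! - C(5,1)·11! + C(5,2)·10! - C(5,3)·9! + C(5,4)·8! - C(5,5)·7!
= 479001600 - 199584000 + 36288000 - 3628800 + 201600 - 5040
= 312273360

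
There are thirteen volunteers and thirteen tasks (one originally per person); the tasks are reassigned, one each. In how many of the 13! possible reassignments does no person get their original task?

!13 is the nearest integer to 13!/e.
13! = 6227020800, and 6227020800/e ≈ 2290792932.07, so !13 = 2290792932.

2290792932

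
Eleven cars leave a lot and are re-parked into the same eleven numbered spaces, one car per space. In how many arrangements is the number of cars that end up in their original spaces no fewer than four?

# with exactly i fixed is C(11,i)·!(11-i); sum over i=4..11:
  i=4: C(11,4)·!7 = 330·1854 = 611820
  i=5: C(11,5)·!6 = 462·265 = 122430
  i=6: C(11,6)·!5 = 462·44 = 20328
  i=7: C(11,7)·!4 = 330·9 = 2970
  i=8: C(11,8)·!3 = 165·2 = 330
  i=9: C(11,9)·!2 = 55·1 = 55
  i=10: C(11,10)·!1 = 11·0 = 0
  i=11: C(11,11)·!0 = 1·1 = 1
Total = 757934.

757934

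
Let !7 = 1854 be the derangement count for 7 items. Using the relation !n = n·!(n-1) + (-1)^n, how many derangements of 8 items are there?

14833

!8 = 8·1854 + 1 = 14833.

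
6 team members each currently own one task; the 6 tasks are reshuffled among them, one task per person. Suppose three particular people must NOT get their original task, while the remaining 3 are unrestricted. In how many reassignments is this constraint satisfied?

Let A_j be the event that the j-th constrained one is fixed. By inclusion-exclusion over the 3 events:
Σ_{j=0}^{3} (-1)^j C(3,j)(6-j)!
= C(3,0)·6! - C(3,1)·5! + C(3,2)·4! - C(3,3)·3!
= 720 - 360 + 72 - 6
= 426

426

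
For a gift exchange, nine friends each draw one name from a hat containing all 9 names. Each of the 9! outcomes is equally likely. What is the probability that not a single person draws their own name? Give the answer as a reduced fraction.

Favorable outcomes: !9 = 133496.
Total outcomes: 9! = 362880.
Probability = 133496/362880 = 16687/45360.

16687/45360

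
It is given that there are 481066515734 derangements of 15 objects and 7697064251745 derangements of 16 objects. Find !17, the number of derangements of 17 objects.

!17 = (17-1)·(!16 + !15) = 16·(7697064251745 + 481066515734) = 16·8178130767479 = 130850092279664.

130850092279664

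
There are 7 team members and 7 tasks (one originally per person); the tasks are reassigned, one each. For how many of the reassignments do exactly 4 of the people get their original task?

Choose which 4 of the 7 are fixed: C(7,4) = 35.
The other 3 form a derangement: !3 = 2.
Total: 35 × 2 = 70.

70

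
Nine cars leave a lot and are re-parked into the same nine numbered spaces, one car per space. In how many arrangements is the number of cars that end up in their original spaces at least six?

# with exactly i fixed is C(9,i)·!(9-i); sum over i=6..9:
  i=6: C(9,6)·!3 = 84·2 = 168
  i=7: C(9,7)·!2 = 36·1 = 36
  i=8: C(9,8)·!1 = 9·0 = 0
  i=9: C(9,9)·!0 = 1·1 = 1
Total = 205.

205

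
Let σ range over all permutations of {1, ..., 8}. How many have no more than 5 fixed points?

40291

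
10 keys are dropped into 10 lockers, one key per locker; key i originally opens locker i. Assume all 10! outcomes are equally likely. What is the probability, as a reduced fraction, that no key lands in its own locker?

16481/44800

Favorable outcomes: !10 = 1334961.
Total outcomes: 10! = 3628800.
Probability = 1334961/3628800 = 16481/44800.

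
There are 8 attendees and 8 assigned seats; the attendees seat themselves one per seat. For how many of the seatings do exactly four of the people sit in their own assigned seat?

630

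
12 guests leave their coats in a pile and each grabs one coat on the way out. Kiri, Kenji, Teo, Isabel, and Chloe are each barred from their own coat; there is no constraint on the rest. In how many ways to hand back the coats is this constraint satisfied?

312273360

Let A_j be the event that the j-th constrained one is fixed. By inclusion-exclusion over the 5 events:
Σ_{j=0}^{5} (-1)^j C(5,j)(12-j)!
= C(5,0)·12! - C(5,1)·11! + C(5,2)·10! - C(5,3)·9! + C(5,4)·8! - C(5,5)·7!
= 479001600 - 199584000 + 36288000 - 3628800 + 201600 - 5040
= 312273360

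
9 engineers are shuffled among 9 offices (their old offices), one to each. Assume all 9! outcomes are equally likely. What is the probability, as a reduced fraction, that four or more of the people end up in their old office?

Favorable outcomes: Σ_{i≥4} C(9,i)·!(9-i) = 126·44 + 126·9 + 84·2 + 36·1 + 9·0 + 1·1 = 6883.
Total outcomes: 9! = 362880.
Probability = 6883/362880 = 6883/362880.

6883/362880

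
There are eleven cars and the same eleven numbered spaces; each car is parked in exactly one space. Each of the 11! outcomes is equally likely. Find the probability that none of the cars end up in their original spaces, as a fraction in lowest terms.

Favorable outcomes: !11 = 14684570.
Total outcomes: 11! = 39916800.
Probability = 14684570/39916800 = 1468457/3991680.

1468457/3991680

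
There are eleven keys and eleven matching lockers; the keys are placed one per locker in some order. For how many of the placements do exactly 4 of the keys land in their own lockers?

611820

Choose which 4 of the 11 are fixed: C(11,4) = 330.
The other 7 form a derangement: !7 = 1854.
Total: 330 × 1854 = 611820.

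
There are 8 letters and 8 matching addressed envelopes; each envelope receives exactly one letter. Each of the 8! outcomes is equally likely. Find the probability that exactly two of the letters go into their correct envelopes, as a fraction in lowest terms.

53/288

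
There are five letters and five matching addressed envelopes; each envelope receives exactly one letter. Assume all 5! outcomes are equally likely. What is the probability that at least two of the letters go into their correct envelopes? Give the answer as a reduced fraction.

Favorable outcomes: Σ_{i≥2} C(5,i)·!(5-i) = 10·2 + 10·1 + 5·0 + 1·1 = 31.
Total outcomes: 5! = 120.
Probability = 31/120 = 31/120.

31/120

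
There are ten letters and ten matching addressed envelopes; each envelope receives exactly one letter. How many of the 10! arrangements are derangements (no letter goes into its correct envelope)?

1334961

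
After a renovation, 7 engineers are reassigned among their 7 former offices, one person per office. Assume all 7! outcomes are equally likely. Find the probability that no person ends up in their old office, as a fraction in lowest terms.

Favorable outcomes: !7 = 1854.
Total outcomes: 7! = 5040.
Probability = 1854/5040 = 103/280.

103/280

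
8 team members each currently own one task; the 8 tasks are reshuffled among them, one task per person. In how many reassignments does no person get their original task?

14833

!8 is the nearest integer to 8!/e.
8! = 40320, and 40320/e ≈ 14832.90, so !8 = 14833.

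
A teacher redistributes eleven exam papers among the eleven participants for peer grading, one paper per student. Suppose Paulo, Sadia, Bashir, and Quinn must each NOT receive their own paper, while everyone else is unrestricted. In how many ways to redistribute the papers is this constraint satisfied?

27422640

Inclusion-exclusion on the 4 forbidden self-matches:
Σ_{j=0}^{4} (-1)^j C(4,j)(11-j)!
= C(4,0)·11! - C(4,1)·10! + C(4,2)·9! - C(4,3)·8! + C(4,4)·7!
= 39916800 - 14515200 + 2177280 - 161280 + 5040
= 27422640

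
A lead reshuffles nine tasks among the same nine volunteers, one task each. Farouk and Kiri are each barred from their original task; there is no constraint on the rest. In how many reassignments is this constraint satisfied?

287280

Inclusion-exclusion on the 2 forbidden self-matches:
Σ_{j=0}^{2} (-1)^j C(2,j)(9-j)!
= C(2,0)·9! - C(2,1)·8! + C(2,2)·7!
= 362880 - 80640 + 5040
= 287280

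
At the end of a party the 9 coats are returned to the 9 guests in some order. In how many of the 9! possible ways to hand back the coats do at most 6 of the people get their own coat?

362843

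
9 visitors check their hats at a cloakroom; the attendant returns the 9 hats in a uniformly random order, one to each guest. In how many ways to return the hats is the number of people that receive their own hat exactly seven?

36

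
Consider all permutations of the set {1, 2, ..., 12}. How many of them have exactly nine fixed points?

440

Pick the 9 fixed positions: C(12,9) = 220 ways.
The other 3 form a derangement: !3 = 2.
Total: 220 × 2 = 440.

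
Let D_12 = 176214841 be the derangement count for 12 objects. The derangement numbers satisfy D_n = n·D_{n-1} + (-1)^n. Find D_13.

2290792932

D_13 = 13·176214841 - 1 = 2290792932.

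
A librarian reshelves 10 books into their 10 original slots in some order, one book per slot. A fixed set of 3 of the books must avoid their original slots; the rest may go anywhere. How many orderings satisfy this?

2656080

Inclusion-exclusion on the 3 forbidden self-matches:
Σ_{j=0}^{3} (-1)^j C(3,j)(10-j)!
= C(3,0)·10! - C(3,1)·9! + C(3,2)·8! - C(3,3)·7!
= 3628800 - 1088640 + 120960 - 5040
= 2656080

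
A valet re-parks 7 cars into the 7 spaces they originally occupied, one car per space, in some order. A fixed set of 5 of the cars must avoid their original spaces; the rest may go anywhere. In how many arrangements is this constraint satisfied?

Inclusion-exclusion on the 5 forbidden self-matches:
Σ_{j=0}^{5} (-1)^j C(5,j)(7-j)!
= C(5,0)·7! - C(5,1)·6! + C(5,2)·5! - C(5,3)·4! + C(5,4)·3! - C(5,5)·2!
= 5040 - 3600 + 1200 - 240 + 30 - 2
= 2428

2428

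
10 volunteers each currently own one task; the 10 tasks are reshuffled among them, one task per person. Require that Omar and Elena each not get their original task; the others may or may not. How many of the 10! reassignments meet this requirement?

2943360

Inclusion-exclusion on the 2 forbidden self-matches:
Σ_{j=0}^{2} (-1)^j C(2,j)(10-j)!
= C(2,0)·10! - C(2,1)·9! + C(2,2)·8!
= 3628800 - 725760 + 40320
= 2943360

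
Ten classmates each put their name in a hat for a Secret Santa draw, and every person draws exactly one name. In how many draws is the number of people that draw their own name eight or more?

46

Sum C(10,i)·!(10-i) for i = 8..10:
  i=8: C(10,8)·!2 = 45·1 = 45
  i=9: C(10,9)·!1 = 10·0 = 0
  i=10: C(10,10)·!0 = 1·1 = 1
Total = 46.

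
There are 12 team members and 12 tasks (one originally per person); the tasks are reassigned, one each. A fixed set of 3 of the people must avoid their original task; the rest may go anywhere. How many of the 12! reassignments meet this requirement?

369774720

Inclusion-exclusion on the 3 forbidden self-matches:
Σ_{j=0}^{3} (-1)^j C(3,j)(12-j)!
= C(3,0)·12! - C(3,1)·11! + C(3,2)·10! - C(3,3)·9!
= 479001600 - 119750400 + 10886400 - 362880
= 369774720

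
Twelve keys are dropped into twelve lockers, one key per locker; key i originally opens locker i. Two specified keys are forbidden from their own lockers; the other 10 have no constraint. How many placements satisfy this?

Inclusion-exclusion on the 2 forbidden self-matches:
Σ_{j=0}^{2} (-1)^j C(2,j)(12-j)!
= C(2,0)·12! - C(2,1)·11! + C(2,2)·10!
= 479001600 - 79833600 + 3628800
= 402796800

402796800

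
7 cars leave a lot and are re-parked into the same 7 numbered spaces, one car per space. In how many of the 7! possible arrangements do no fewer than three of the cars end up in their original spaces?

Sum C(7,i)·!(7-i) for i = 3..7:
  i=3: C(7,3)·!4 = 35·9 = 315
  i=4: C(7,4)·!3 = 35·2 = 70
  i=5: C(7,5)·!2 = 21·1 = 21
  i=6: C(7,6)·!1 = 7·0 = 0
  i=7: C(7,7)·!0 = 1·1 = 1
Total = 407.

407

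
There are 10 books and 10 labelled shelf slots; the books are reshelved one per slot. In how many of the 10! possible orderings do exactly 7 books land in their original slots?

240

Choose which 7 of the 10 are fixed: C(10,7) = 120.
The other 3 form a derangement: !3 = 2.
Total: 120 × 2 = 240.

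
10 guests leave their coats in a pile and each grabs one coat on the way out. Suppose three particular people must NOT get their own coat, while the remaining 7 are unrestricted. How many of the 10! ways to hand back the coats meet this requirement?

2656080

Inclusion-exclusion on the 3 forbidden self-matches:
Σ_{j=0}^{3} (-1)^j C(3,j)(10-j)!
= C(3,0)·10! - C(3,1)·9! + C(3,2)·8! - C(3,3)·7!
= 3628800 - 1088640 + 120960 - 5040
= 2656080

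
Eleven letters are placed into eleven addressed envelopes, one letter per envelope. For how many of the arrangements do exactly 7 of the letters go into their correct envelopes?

Pick the 7 fixed positions: C(11,7) = 330 ways.
The remaining 4 must be deranged: !4 = 9.
Total: 330 × 9 = 2970.

2970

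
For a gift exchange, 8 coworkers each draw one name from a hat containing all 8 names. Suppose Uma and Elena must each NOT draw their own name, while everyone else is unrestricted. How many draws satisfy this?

30960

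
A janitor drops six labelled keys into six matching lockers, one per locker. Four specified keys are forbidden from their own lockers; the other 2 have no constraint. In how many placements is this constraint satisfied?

362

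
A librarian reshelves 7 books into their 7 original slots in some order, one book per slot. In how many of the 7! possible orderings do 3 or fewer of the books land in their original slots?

4948

Sum C(7,i)·!(7-i) for i = 0..3:
  i=0: C(7,0)·!7 = 1·1854 = 1854
  i=1: C(7,1)·!6 = 7·265 = 1855
  i=2: C(7,2)·!5 = 21·44 = 924
  i=3: C(7,3)·!4 = 35·9 = 315
Total = 4948.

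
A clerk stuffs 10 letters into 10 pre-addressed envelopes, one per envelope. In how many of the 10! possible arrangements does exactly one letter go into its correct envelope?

Pick the single fixed position: C(10,1) = 10 ways.
The remaining 9 must be deranged: !9 = 133496.
Total: 10 × 133496 = 1334960.

1334960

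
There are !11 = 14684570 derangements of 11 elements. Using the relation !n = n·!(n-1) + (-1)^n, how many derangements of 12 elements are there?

176214841

!12 = 12·14684570 + 1 = 176214841.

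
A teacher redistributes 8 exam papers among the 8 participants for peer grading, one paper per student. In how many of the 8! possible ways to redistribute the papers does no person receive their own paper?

14833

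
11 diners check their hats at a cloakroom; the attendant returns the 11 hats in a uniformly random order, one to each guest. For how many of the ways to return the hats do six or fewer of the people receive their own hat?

# with exactly i fixed is C(11,i)·!(11-i); sum over i=0..6:
  i=0: C(11,0)·!11 = 1·14684570 = 14684570
  i=1: C(11,1)·!10 = 11·1334961 = 14684571
  i=2: C(11,2)·!9 = 55·133496 = 7342280
  i=3: C(11,3)·!8 = 165·14833 = 2447445
  i=4: C(11,4)·!7 = 330·1854 = 611820
  i=5: C(11,5)·!6 = 462·265 = 122430
  i=6: C(11,6)·!5 = 462·44 = 20328
Total = 39913444.

39913444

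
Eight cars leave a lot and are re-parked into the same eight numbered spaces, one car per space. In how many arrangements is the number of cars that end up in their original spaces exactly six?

Choose which 6 of the 8 are fixed: C(8,6) = 28.
The other 2 form a derangement: !2 = 1.
Total: 28 × 1 = 28.

28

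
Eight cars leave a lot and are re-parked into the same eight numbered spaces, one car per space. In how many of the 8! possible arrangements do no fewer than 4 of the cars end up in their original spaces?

771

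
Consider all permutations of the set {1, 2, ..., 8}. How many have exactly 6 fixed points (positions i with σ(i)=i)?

28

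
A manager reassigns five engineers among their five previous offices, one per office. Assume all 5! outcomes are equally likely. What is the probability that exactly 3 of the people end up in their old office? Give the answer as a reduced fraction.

1/12

Favorable outcomes: C(5,3)·!2 = 10·1 = 10.
Total outcomes: 5! = 120.
Probability = 10/120 = 1/12.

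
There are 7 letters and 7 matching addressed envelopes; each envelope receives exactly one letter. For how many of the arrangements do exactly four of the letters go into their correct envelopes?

70

Pick the 4 fixed positions: C(7,4) = 35 ways.
The other 3 form a derangement: !3 = 2.
Total: 35 × 2 = 70.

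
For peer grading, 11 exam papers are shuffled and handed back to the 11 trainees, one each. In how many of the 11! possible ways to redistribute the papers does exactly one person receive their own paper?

14684571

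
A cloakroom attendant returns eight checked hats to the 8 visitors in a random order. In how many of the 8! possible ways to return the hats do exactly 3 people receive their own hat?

2464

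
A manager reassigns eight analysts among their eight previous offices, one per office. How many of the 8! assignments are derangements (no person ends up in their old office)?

The number of derangements of 8 is !8 = Σ_{k=0}^{8} (-1)^k·8!/k!
= 8! - 8!/1! + 8!/2! - 8!/3! + 8!/4! - 8!/5! + 8!/6! - 8!/7! + 8!/8!
= 40320 - 40320 + 20160 - 6720 + 1680 - 336 + 56 - 8 + 1
= 14833

14833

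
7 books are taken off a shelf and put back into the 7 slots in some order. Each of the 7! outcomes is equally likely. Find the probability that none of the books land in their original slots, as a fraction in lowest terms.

Favorable outcomes: !7 = 1854.
Total outcomes: 7! = 5040.
Probability = 1854/5040 = 103/280.

103/280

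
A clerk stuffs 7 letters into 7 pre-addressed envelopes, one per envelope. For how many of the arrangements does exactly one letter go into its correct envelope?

Pick the single fixed position: C(7,1) = 7 ways.
The other 6 form a derangement: !6 = 265.
Total: 7 × 265 = 1855.

1855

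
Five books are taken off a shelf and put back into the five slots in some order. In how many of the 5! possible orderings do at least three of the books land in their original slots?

11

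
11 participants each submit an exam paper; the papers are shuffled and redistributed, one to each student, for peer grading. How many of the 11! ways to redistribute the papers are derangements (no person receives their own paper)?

Recurrence: !11 = 10·(!10 + !9).
!11 = 10·(1334961 + 133496) = 10·1468457 = 14684570

14684570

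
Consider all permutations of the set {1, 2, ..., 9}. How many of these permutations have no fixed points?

By inclusion-exclusion, !9 = Σ (-1)^k · 9!/k! for k=0..9
= 9! - 9!/1! + 9!/2! - 9!/3! + 9!/4! - 9!/5! + 9!/6! - 9!/7! + 9!/8! - 9!/9!
= 362880 - 362880 + 181440 - 60480 + 15120 - 3024 + 504 - 72 + 9 - 1
= 133496

133496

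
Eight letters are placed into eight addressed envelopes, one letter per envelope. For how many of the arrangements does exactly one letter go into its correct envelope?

14832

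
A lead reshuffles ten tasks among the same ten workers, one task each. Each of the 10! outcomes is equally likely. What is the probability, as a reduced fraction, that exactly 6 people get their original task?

1/1920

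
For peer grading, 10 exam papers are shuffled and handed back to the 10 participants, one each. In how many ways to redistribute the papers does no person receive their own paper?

1334961

The subfactorial !10 = [10!/e] (nearest integer).
10! = 3628800, and 3628800/e ≈ 1334960.92, so !10 = 1334961.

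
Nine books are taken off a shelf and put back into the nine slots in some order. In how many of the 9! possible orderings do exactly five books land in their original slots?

Pick the 5 fixed positions: C(9,5) = 126 ways.
The other 4 form a derangement: !4 = 9.
Total: 126 × 9 = 1134.

1134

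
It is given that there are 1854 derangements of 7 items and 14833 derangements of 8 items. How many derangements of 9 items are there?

133496

!9 = (9-1)·(!8 + !7) = 8·(14833 + 1854) = 8·16687 = 133496.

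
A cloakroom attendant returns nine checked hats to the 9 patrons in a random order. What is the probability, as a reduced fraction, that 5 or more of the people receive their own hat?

1339/362880

Favorable outcomes: Σ_{i≥5} C(9,i)·!(9-i) = 126·9 + 84·2 + 36·1 + 9·0 + 1·1 = 1339.
Total outcomes: 9! = 362880.
Probability = 1339/362880 = 1339/362880.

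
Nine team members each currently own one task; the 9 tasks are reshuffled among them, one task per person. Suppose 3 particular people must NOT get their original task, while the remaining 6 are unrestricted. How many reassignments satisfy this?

256320

Let A_j be the event that the j-th constrained one is fixed. By inclusion-exclusion over the 3 events:
Σ_{j=0}^{3} (-1)^j C(3,j)(9-j)!
= C(3,0)·9! - C(3,1)·8! + C(3,2)·7! - C(3,3)·6!
= 362880 - 120960 + 15120 - 720
= 256320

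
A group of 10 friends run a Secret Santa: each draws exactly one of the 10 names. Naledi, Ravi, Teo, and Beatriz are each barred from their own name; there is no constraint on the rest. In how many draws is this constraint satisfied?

Let A_j be the event that the j-th constrained one is fixed. By inclusion-exclusion over the 4 events:
Σ_{j=0}^{4} (-1)^j C(4,j)(10-j)!
= C(4,0)·10! - C(4,1)·9! + C(4,2)·8! - C(4,3)·7! + C(4,4)·6!
= 3628800 - 1451520 + 241920 - 20160 + 720
= 2399760

2399760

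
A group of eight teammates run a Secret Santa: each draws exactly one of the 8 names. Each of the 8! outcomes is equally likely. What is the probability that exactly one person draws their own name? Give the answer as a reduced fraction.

Favorable outcomes: C(8,1)·!7 = 8·1854 = 14832.
Total outcomes: 8! = 40320.
Probability = 14832/40320 = 103/280.

103/280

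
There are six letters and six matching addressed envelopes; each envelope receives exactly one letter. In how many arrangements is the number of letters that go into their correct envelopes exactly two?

135

Choose which 2 of the 6 are fixed: C(6,2) = 15.
The remaining 4 must be deranged: !4 = 9.
Total: 15 × 9 = 135.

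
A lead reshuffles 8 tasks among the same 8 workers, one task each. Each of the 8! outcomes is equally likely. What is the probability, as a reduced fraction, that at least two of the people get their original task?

2131/8064

Favorable outcomes: Σ_{i≥2} C(8,i)·!(8-i) = 28·265 + 56·44 + 70·9 + 56·2 + 28·1 + 8·0 + 1·1 = 10655.
Total outcomes: 8! = 40320.
Probability = 10655/40320 = 2131/8064.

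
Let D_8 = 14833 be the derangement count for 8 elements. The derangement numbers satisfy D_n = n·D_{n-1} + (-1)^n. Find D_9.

D_9 = 9·14833 - 1 = 133496.

133496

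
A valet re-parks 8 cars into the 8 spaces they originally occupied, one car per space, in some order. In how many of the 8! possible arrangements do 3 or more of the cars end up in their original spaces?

3235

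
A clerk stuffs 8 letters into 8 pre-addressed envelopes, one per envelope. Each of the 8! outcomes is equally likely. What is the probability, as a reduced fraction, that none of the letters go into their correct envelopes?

Favorable outcomes: !8 = 14833.
Total outcomes: 8! = 40320.
Probability = 14833/40320 = 2119/5760.

2119/5760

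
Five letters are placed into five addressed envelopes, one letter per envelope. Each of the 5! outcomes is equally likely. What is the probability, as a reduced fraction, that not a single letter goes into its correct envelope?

11/30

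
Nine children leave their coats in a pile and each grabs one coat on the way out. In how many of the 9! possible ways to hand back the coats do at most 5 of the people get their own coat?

Sum C(9,i)·!(9-i) for i = 0..5:
  i=0: C(9,0)·!9 = 1·133496 = 133496
  i=1: C(9,1)·!8 = 9·14833 = 133497
  i=2: C(9,2)·!7 = 36·1854 = 66744
  i=3: C(9,3)·!6 = 84·265 = 22260
  i=4: C(9,4)·!5 = 126·44 = 5544
  i=5: C(9,5)·!4 = 126·9 = 1134
Total = 362675.

362675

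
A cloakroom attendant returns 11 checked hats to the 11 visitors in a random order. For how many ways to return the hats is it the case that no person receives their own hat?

By inclusion-exclusion, !11 = Σ (-1)^k · 11!/k! for k=0..11
= 11! - 11!/1! + 11!/2! - 11!/3! + 11!/4! - 11!/5! + 11!/6! - 11!/7! + 11!/8! - 11!/9! + 11!/10! - 11!/11!
= 39916800 - 39916800 + 19958400 - 6652800 + 1663200 - 332640 + 55440 - 7920 + 990 - 110 + 11 - 1
= 14684570

14684570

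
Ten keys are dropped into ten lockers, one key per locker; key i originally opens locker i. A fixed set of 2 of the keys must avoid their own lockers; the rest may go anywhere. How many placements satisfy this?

2943360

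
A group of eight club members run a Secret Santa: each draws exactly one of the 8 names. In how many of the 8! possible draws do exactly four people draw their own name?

630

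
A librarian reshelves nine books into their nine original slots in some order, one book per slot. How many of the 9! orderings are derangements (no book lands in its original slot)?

By inclusion-exclusion, !9 = Σ (-1)^k · 9!/k! for k=0..9
= 9! - 9!/1! + 9!/2! - 9!/3! + 9!/4! - 9!/5! + 9!/6! - 9!/7! + 9!/8! - 9!/9!
= 362880 - 362880 + 181440 - 60480 + 15120 - 3024 + 504 - 72 + 9 - 1
= 133496

133496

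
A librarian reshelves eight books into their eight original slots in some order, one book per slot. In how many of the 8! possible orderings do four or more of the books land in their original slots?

771

# with exactly i fixed is C(8,i)·!(8-i); sum over i=4..8:
  i=4: C(8,4)·!4 = 70·9 = 630
  i=5: C(8,5)·!3 = 56·2 = 112
  i=6: C(8,6)·!2 = 28·1 = 28
  i=7: C(8,7)·!1 = 8·0 = 0
  i=8: C(8,8)·!0 = 1·1 = 1
Total = 771.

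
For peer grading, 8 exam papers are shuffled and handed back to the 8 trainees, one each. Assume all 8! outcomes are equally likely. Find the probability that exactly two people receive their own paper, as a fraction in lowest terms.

53/288

Favorable outcomes: C(8,2)·!6 = 28·265 = 7420.
Total outcomes: 8! = 40320.
Probability = 7420/40320 = 53/288.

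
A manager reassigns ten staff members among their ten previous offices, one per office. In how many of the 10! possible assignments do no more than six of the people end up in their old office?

Sum C(10,i)·!(10-i) for i = 0..6:
  i=0: C(10,0)·!10 = 1·1334961 = 1334961
  i=1: C(10,1)·!9 = 10·133496 = 1334960
  i=2: C(10,2)·!8 = 45·14833 = 667485
  i=3: C(10,3)·!7 = 120·1854 = 222480
  i=4: C(10,4)·!6 = 210·265 = 55650
  i=5: C(10,5)·!5 = 252·44 = 11088
  i=6: C(10,6)·!4 = 210·9 = 1890
Total = 3628514.

3628514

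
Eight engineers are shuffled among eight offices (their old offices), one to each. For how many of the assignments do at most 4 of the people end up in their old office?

40179

# with exactly i fixed is C(8,i)·!(8-i); sum over i=0..4:
  i=0: C(8,0)·!8 = 1·14833 = 14833
  i=1: C(8,1)·!7 = 8·1854 = 14832
  i=2: C(8,2)·!6 = 28·265 = 7420
  i=3: C(8,3)·!5 = 56·44 = 2464
  i=4: C(8,4)·!4 = 70·9 = 630
Total = 40179.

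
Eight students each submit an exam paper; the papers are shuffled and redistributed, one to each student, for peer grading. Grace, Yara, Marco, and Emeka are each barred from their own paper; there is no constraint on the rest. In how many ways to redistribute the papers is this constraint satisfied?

24024

Let A_j be the event that the j-th constrained one is fixed. By inclusion-exclusion over the 4 events:
Σ_{j=0}^{4} (-1)^j C(4,j)(8-j)!
= C(4,0)·8! - C(4,1)·7! + C(4,2)·6! - C(4,3)·5! + C(4,4)·4!
= 40320 - 20160 + 4320 - 480 + 24
= 24024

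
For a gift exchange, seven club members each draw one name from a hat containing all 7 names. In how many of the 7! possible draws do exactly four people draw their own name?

70

Pick the 4 fixed positions: C(7,4) = 35 ways.
The other 3 form a derangement: !3 = 2.
Total: 35 × 2 = 70.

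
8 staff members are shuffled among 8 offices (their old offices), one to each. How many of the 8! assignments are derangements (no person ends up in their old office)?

The subfactorial !8 = [8!/e] (nearest integer).
8! = 40320, and 40320/e ≈ 14832.90, so !8 = 14833.

14833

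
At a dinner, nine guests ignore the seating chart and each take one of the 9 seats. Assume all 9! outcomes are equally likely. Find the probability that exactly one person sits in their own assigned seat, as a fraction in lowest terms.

2119/5760

Favorable outcomes: C(9,1)·!8 = 9·14833 = 133497.
Total outcomes: 9! = 362880.
Probability = 133497/362880 = 2119/5760.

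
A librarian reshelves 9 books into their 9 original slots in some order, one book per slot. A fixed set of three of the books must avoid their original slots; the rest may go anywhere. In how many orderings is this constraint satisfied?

Inclusion-exclusion on the 3 forbidden self-matches:
Σ_{j=0}^{3} (-1)^j C(3,j)(9-j)!
= C(3,0)·9! - C(3,1)·8! + C(3,2)·7! - C(3,3)·6!
= 362880 - 120960 + 15120 - 720
= 256320

256320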